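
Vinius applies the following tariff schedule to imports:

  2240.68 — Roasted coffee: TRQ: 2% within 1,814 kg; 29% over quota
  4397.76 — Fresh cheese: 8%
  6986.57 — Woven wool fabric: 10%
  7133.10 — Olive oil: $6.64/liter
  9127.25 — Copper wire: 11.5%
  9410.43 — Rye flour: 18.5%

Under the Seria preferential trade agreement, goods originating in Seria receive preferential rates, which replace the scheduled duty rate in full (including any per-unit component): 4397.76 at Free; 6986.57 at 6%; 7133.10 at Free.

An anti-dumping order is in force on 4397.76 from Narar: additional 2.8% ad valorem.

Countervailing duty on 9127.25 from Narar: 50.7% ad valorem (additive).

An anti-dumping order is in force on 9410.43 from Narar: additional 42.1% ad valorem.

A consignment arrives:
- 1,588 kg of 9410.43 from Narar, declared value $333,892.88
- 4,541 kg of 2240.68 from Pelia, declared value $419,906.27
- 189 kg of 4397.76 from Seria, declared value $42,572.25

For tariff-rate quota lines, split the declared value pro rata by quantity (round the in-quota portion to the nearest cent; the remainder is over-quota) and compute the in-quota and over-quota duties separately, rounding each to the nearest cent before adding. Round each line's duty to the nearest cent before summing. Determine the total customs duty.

Line 1 (9410.43, Narar, 1,588 kg, $333,892.88):
Base rate for 9410.43 is 18.5%.
Additional duty on 9410.43 from Narar: +42.1%. Applied ad valorem rate: 18.5% + 42.1% = 60.6%.
Duty = $333,892.88 × 60.6% = $202,339.09.
Line 2 (2240.68, Pelia, 4,541 kg, $419,906.27):
Code 2240.68 is under a tariff-rate quota (threshold 1,814 kg). In-quota: 1,814 kg at 2%; over-quota: 2,727 kg at 29%.
Pro-rata value split: in-quota = $419,906.27 × 1,814/4,541 = $167,740.58; over-quota = $419,906.27 − $167,740.58 = $252,165.69.
In-quota duty = $167,740.58 × 2% = $3,354.81. Over-quota duty = $252,165.69 × 29% = $73,128.05.
Line duty = $3,354.81 + $73,128.05 = $76,482.86.
Line 3 (4397.76, Seria, 189 kg, $42,572.25):
Base rate for 4397.76 is 8%.
Origin Seria qualifies under the Vinius–Seria agreement and 4397.76 is covered: preferential rate Free applies instead.
The additional-duty order on 4397.76 targets Narar, not Seria; it does not apply.
Duty = $42,572.25 × 0% = $0.00.
Total = $202,339.09 + $76,482.86 + $0.00 = $278,821.95.

$278,821.95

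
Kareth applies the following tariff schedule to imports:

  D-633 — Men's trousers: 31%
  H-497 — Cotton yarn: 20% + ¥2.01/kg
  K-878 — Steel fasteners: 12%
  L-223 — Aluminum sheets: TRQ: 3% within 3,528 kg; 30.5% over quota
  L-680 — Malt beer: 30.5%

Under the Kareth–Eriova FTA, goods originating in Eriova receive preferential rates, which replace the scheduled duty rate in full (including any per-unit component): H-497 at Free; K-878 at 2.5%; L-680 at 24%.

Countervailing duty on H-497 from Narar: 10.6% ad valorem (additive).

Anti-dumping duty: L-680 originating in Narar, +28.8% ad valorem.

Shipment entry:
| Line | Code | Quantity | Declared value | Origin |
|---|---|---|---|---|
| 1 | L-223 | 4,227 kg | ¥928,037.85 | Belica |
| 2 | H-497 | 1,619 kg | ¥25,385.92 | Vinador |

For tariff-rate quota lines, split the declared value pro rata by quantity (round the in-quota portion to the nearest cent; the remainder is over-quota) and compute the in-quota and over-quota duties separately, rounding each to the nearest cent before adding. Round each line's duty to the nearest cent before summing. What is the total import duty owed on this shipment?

¥78,375.50

Line 1 (L-223, Belica, 4,227 kg, ¥928,037.85):
Code L-223 is under a tariff-rate quota (threshold 3,528 kg). In-quota: 3,528 kg at 3%; over-quota: 699 kg at 30.5%.
Pro-rata value split: in-quota = ¥928,037.85 × 3,528/4,227 = ¥774,572.40; over-quota = ¥928,037.85 − ¥774,572.40 = ¥153,465.45.
In-quota duty = ¥774,572.40 × 3% = ¥23,237.17. Over-quota duty = ¥153,465.45 × 30.5% = ¥46,806.96.
Line duty = ¥23,237.17 + ¥46,806.96 = ¥70,044.13.
Line 2 (H-497, Vinador, 1,619 kg, ¥25,385.92):
Base rate for H-497 is 20% + ¥2.01/kg.
H-497 has an FTA preferential rate, but origin Vinador is not Eriova; base rate stands.
The additional-duty order on H-497 targets Narar, not Vinador; it does not apply.
Duty = ¥25,385.92 × 20% + 1,619 × ¥2.01 = ¥8,331.37.
Total = ¥70,044.13 + ¥8,331.37 = ¥78,375.50.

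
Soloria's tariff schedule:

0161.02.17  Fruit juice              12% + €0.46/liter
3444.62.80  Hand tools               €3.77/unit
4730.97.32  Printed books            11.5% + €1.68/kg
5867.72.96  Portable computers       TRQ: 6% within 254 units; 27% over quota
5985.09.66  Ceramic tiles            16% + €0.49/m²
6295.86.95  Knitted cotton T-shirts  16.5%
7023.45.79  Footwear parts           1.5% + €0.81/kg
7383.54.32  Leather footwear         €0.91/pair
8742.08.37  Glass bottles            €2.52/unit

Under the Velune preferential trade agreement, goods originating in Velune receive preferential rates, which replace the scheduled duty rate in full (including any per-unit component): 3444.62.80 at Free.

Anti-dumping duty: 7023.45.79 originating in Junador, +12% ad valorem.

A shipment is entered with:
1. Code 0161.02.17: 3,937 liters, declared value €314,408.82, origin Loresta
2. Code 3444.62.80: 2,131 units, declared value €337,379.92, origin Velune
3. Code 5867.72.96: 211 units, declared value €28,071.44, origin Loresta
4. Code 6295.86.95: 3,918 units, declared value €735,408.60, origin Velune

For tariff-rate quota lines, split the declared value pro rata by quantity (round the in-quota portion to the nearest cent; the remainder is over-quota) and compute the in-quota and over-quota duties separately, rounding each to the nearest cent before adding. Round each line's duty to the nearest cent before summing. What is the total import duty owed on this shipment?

€162,566.79

Line 1 (0161.02.17, Loresta, 3,937 liters, €314,408.82):
Base rate for 0161.02.17 is 12% + €0.46/liter.
Duty = €314,408.82 × 12% + 3,937 × €0.46 = €39,540.08.
Line 2 (3444.62.80, Velune, 2,131 units, €337,379.92):
Base rate for 3444.62.80 is €3.77/unit.
Origin Velune qualifies under the Soloria–Velune agreement and 3444.62.80 is covered: preferential rate Free applies instead.
Duty = €337,379.92 × 0% = €0.00.
Line 3 (5867.72.96, Loresta, 211 units, €28,071.44):
Code 5867.72.96 is under a tariff-rate quota (threshold 254 units). Quantity 211 units is within the quota, so the in-quota rate 6% applies to the full value.
Duty = €28,071.44 × 6% = €1,684.29.
Line 4 (6295.86.95, Velune, 3,918 units, €735,408.60):
Base rate for 6295.86.95 is 16.5%.
Origin Velune is the FTA partner but 6295.86.95 is not on the preference list; base rate stands.
Duty = €735,408.60 × 16.5% = €121,342.42.
Total = €39,540.08 + €0.00 + €1,684.29 + €121,342.42 = €162,566.79.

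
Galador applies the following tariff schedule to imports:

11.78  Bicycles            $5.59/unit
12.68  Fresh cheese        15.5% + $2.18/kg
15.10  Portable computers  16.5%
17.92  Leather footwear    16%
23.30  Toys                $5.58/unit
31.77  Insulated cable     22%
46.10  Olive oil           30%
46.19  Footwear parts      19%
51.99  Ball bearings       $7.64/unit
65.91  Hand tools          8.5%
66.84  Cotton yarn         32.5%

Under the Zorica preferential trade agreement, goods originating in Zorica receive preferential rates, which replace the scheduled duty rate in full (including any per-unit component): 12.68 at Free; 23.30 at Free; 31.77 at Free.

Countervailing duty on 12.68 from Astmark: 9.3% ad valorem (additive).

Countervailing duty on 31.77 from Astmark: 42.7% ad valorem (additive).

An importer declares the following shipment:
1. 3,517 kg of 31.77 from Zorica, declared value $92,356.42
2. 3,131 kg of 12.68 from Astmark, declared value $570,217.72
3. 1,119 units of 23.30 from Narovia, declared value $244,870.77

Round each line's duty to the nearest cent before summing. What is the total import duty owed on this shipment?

Line 1 (31.77, Zorica, 3,517 kg, $92,356.42):
Base rate for 31.77 is 22%.
Origin Zorica qualifies under the Galador–Zorica agreement and 31.77 is covered: preferential rate Free applies instead.
The additional-duty order on 31.77 targets Astmark, not Zorica; it does not apply.
Duty = $92,356.42 × 0% = $0.00.
Line 2 (12.68, Astmark, 3,131 kg, $570,217.72):
Base rate for 12.68 is 15.5% + $2.18/kg.
12.68 has an FTA preferential rate, but origin Astmark is not Zorica; base rate stands.
Additional duty on 12.68 from Astmark: +9.3%. Applied ad valorem rate: 15.5% + 9.3% = 24.8%.
Duty = $570,217.72 × 24.8% + 3,131 × $2.18 = $148,239.57.
Line 3 (23.30, Narovia, 1,119 units, $244,870.77):
Base rate for 23.30 is $5.58/unit.
23.30 has an FTA preferential rate, but origin Narovia is not Zorica; base rate stands.
Duty = 1,119 × $5.58 = $6,244.02.
Total = $0.00 + $148,239.57 + $6,244.02 = $154,483.59.

$154,483.59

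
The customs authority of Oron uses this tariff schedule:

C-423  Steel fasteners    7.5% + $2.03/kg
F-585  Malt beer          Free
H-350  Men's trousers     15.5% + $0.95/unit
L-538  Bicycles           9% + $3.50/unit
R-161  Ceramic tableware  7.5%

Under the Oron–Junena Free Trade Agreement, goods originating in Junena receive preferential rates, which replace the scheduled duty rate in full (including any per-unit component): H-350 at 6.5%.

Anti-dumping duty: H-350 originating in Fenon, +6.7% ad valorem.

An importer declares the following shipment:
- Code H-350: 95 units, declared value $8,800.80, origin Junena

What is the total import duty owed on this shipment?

Line 1 (H-350, Junena, 95 units, $8,800.80):
Base rate for H-350 is 15.5% + $0.95/unit.
Origin Junena qualifies under the Oron–Junena agreement and H-350 is covered: preferential rate 6.5% applies instead.
The additional-duty order on H-350 targets Fenon, not Junena; it does not apply.
Duty = $8,800.80 × 6.5% = $572.05.

$572.05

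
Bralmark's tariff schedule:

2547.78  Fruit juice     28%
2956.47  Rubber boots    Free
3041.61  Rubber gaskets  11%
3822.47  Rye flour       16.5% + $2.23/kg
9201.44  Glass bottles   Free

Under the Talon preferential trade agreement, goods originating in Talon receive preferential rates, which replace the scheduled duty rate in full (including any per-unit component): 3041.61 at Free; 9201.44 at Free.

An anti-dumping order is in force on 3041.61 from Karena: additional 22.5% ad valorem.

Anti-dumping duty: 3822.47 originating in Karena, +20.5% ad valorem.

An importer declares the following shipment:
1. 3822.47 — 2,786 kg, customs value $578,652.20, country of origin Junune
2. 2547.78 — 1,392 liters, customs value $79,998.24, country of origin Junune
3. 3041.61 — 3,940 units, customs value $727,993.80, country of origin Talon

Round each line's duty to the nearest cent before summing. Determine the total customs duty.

Line 1 (3822.47, Junune, 2,786 kg, $578,652.20):
Base rate for 3822.47 is 16.5% + $2.23/kg.
The additional-duty order on 3822.47 targets Karena, not Junune; it does not apply.
Duty = $578,652.20 × 16.5% + 2,786 × $2.23 = $101,690.39.
Line 2 (2547.78, Junune, 1,392 liters, $79,998.24):
Base rate for 2547.78 is 28%.
Duty = $79,998.24 × 28% = $22,399.51.
Line 3 (3041.61, Talon, 3,940 units, $727,993.80):
Base rate for 3041.61 is 11%.
Origin Talon qualifies under the Bralmark–Talon agreement and 3041.61 is covered: preferential rate Free applies instead.
The additional-duty order on 3041.61 targets Karena, not Talon; it does not apply.
Duty = $727,993.80 × 0% = $0.00.
Total = $101,690.39 + $22,399.51 + $0.00 = $124,089.90.

$124,089.90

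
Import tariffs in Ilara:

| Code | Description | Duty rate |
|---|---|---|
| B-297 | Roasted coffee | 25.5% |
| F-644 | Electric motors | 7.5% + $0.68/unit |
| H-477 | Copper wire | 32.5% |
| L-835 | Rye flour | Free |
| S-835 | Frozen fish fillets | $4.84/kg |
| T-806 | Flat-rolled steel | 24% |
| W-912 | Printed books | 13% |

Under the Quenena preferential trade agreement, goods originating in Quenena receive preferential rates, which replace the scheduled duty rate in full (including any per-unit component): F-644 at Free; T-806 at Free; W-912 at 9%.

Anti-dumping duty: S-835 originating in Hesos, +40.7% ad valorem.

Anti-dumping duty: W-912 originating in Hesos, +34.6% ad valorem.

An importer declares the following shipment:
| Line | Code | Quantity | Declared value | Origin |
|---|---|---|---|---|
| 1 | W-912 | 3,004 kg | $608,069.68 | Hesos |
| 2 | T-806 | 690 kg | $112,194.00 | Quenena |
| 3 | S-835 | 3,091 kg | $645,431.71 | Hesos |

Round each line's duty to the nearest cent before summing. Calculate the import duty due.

Line 1 (W-912, Hesos, 3,004 kg, $608,069.68):
Base rate for W-912 is 13%.
W-912 has an FTA preferential rate, but origin Hesos is not Quenena; base rate stands.
Additional duty on W-912 from Hesos: +34.6%. Applied ad valorem rate: 13% + 34.6% = 47.6%.
Duty = $608,069.68 × 47.6% = $289,441.17.
Line 2 (T-806, Quenena, 690 kg, $112,194.00):
Base rate for T-806 is 24%.
Origin Quenena qualifies under the Ilara–Quenena agreement and T-806 is covered: preferential rate Free applies instead.
Duty = $112,194.00 × 0% = $0.00.
Line 3 (S-835, Hesos, 3,091 kg, $645,431.71):
Base rate for S-835 is $4.84/kg.
Additional duty on S-835 from Hesos: +40.7% ad valorem. Applied ad valorem rate = 40.7%.
Duty = $645,431.71 × 40.7% + 3,091 × $4.84 = $277,651.15.
Total = $289,441.17 + $0.00 + $277,651.15 = $567,092.32.

$567,092.32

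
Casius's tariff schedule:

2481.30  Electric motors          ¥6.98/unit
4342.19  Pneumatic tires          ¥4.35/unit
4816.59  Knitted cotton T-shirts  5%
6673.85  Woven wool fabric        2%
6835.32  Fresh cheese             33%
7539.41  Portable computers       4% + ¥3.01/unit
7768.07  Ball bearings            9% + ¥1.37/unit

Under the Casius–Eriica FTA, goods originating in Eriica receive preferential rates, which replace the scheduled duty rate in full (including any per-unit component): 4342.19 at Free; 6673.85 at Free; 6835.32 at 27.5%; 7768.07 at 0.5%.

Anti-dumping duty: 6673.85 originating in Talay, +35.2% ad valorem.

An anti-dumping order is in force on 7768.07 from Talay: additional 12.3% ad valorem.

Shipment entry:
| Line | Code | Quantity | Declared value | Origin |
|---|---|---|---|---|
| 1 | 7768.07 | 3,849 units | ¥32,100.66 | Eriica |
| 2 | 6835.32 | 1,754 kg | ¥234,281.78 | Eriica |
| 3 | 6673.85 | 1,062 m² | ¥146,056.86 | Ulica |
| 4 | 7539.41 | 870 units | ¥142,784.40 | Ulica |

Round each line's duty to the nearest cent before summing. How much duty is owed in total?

¥75,839.21

Line 1 (7768.07, Eriica, 3,849 units, ¥32,100.66):
Base rate for 7768.07 is 9% + ¥1.37/unit.
Origin Eriica qualifies under the Casius–Eriica agreement and 7768.07 is covered: preferential rate 0.5% applies instead.
The additional-duty order on 7768.07 targets Talay, not Eriica; it does not apply.
Duty = ¥32,100.66 × 0.5% = ¥160.50.
Line 2 (6835.32, Eriica, 1,754 kg, ¥234,281.78):
Base rate for 6835.32 is 33%.
Origin Eriica qualifies under the Casius–Eriica agreement and 6835.32 is covered: preferential rate 27.5% applies instead.
Duty = ¥234,281.78 × 27.5% = ¥64,427.49.
Line 3 (6673.85, Ulica, 1,062 m², ¥146,056.86):
Base rate for 6673.85 is 2%.
6673.85 has an FTA preferential rate, but origin Ulica is not Eriica; base rate stands.
The additional-duty order on 6673.85 targets Talay, not Ulica; it does not apply.
Duty = ¥146,056.86 × 2% = ¥2,921.14.
Line 4 (7539.41, Ulica, 870 units, ¥142,784.40):
Base rate for 7539.41 is 4% + ¥3.01/unit.
Duty = ¥142,784.40 × 4% + 870 × ¥3.01 = ¥8,330.08.
Total = ¥160.50 + ¥64,427.49 + ¥2,921.14 + ¥8,330.08 = ¥75,839.21.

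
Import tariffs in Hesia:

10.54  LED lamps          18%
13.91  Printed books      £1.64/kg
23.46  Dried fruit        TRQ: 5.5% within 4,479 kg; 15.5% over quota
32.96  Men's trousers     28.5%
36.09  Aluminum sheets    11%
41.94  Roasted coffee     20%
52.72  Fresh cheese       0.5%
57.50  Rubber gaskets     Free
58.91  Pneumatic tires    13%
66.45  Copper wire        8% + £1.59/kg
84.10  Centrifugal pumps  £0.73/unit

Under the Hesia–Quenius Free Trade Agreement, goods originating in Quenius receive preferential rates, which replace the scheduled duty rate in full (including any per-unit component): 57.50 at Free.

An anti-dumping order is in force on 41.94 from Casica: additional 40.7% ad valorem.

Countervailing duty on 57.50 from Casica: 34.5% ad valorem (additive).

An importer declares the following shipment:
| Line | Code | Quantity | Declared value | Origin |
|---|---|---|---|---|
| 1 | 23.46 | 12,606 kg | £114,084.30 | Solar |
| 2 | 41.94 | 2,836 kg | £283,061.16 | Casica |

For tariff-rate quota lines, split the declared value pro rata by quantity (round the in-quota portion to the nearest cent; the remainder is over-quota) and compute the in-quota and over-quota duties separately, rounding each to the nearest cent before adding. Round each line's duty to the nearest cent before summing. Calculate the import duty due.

Line 1 (23.46, Solar, 12,606 kg, £114,084.30):
Code 23.46 is under a tariff-rate quota (threshold 4,479 kg). In-quota: 4,479 kg at 5.5%; over-quota: 8,127 kg at 15.5%.
Pro-rata value split: in-quota = £114,084.30 × 4,479/12,606 = £40,534.95; over-quota = £114,084.30 − £40,534.95 = £73,549.35.
In-quota duty = £40,534.95 × 5.5% = £2,229.42. Over-quota duty = £73,549.35 × 15.5% = £11,400.15.
Line duty = £2,229.42 + £11,400.15 = £13,629.57.
Line 2 (41.94, Casica, 2,836 kg, £283,061.16):
Base rate for 41.94 is 20%.
Additional duty on 41.94 from Casica: +40.7%. Applied ad valorem rate: 20% + 40.7% = 60.7%.
Duty = £283,061.16 × 60.7% = £171,818.12.
Total = £13,629.57 + £171,818.12 = £185,447.69.

£185,447.69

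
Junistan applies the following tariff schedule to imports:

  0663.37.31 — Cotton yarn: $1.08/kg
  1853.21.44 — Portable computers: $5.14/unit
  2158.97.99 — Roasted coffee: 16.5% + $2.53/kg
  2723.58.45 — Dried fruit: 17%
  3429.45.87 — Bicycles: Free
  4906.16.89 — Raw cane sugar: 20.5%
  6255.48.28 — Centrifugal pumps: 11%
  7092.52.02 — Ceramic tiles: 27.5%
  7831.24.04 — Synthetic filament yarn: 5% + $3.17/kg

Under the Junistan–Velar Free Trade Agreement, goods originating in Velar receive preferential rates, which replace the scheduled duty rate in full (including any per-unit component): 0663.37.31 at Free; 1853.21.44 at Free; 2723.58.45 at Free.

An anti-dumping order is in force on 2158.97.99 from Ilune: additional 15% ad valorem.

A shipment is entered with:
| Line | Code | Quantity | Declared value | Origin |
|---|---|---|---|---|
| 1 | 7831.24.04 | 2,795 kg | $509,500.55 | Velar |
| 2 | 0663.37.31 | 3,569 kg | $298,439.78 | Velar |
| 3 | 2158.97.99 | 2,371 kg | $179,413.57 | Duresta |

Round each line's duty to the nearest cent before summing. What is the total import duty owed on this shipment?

Line 1 (7831.24.04, Velar, 2,795 kg, $509,500.55):
Base rate for 7831.24.04 is 5% + $3.17/kg.
Origin Velar is the FTA partner but 7831.24.04 is not on the preference list; base rate stands.
Duty = $509,500.55 × 5% + 2,795 × $3.17 = $34,335.18.
Line 2 (0663.37.31, Velar, 3,569 kg, $298,439.78):
Base rate for 0663.37.31 is $1.08/kg.
Origin Velar qualifies under the Junistan–Velar agreement and 0663.37.31 is covered: preferential rate Free applies instead.
Duty = $298,439.78 × 0% = $0.00.
Line 3 (2158.97.99, Duresta, 2,371 kg, $179,413.57):
Base rate for 2158.97.99 is 16.5% + $2.53/kg.
The additional-duty order on 2158.97.99 targets Ilune, not Duresta; it does not apply.
Duty = $179,413.57 × 16.5% + 2,371 × $2.53 = $35,601.87.
Total = $34,335.18 + $0.00 + $35,601.87 = $69,937.05.

$69,937.05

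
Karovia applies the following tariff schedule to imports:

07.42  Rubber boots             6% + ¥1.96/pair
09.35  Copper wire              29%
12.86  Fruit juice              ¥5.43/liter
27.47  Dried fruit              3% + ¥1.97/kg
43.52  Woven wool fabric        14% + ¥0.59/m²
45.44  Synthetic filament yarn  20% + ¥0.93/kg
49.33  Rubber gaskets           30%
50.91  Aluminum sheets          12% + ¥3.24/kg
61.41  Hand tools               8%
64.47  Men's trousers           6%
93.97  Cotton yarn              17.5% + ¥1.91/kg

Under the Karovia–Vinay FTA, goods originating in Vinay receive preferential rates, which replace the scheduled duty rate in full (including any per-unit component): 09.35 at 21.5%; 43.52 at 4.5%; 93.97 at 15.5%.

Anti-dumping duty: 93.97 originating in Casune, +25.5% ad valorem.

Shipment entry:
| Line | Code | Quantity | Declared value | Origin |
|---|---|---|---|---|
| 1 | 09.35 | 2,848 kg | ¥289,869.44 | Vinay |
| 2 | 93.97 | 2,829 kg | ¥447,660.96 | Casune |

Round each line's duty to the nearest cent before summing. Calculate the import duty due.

¥260,219.53

Line 1 (09.35, Vinay, 2,848 kg, ¥289,869.44):
Base rate for 09.35 is 29%.
Origin Vinay qualifies under the Karovia–Vinay agreement and 09.35 is covered: preferential rate 21.5% applies instead.
Duty = ¥289,869.44 × 21.5% = ¥62,321.93.
Line 2 (93.97, Casune, 2,829 kg, ¥447,660.96):
Base rate for 93.97 is 17.5% + ¥1.91/kg.
93.97 has an FTA preferential rate, but origin Casune is not Vinay; base rate stands.
Additional duty on 93.97 from Casune: +25.5%. Applied ad valorem rate: 17.5% + 25.5% = 43%.
Duty = ¥447,660.96 × 43% + 2,829 × ¥1.91 = ¥197,897.60.
Total = ¥62,321.93 + ¥197,897.60 = ¥260,219.53.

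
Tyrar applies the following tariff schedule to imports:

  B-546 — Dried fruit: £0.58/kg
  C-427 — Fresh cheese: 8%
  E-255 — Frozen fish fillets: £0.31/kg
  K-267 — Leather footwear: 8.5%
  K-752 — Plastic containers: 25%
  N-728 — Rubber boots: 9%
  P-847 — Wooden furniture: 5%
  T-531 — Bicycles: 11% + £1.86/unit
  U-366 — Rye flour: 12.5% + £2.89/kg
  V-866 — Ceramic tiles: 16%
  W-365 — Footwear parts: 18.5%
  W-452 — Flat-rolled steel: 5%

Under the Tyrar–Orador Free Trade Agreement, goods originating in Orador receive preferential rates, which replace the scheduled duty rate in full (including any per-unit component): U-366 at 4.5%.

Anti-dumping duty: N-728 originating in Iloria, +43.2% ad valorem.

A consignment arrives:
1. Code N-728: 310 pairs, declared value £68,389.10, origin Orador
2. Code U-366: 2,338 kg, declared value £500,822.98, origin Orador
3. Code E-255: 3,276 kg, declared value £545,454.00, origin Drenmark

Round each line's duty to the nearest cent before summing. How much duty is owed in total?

Line 1 (N-728, Orador, 310 pairs, £68,389.10):
Base rate for N-728 is 9%.
Origin Orador is the FTA partner but N-728 is not on the preference list; base rate stands.
The additional-duty order on N-728 targets Iloria, not Orador; it does not apply.
Duty = £68,389.10 × 9% = £6,155.02.
Line 2 (U-366, Orador, 2,338 kg, £500,822.98):
Base rate for U-366 is 12.5% + £2.89/kg.
Origin Orador qualifies under the Tyrar–Orador agreement and U-366 is covered: preferential rate 4.5% applies instead.
Duty = £500,822.98 × 4.5% = £22,537.03.
Line 3 (E-255, Drenmark, 3,276 kg, £545,454.00):
Base rate for E-255 is £0.31/kg.
Duty = 3,276 × £0.31 = £1,015.56.
Total = £6,155.02 + £22,537.03 + £1,015.56 = £29,707.61.

£29,707.61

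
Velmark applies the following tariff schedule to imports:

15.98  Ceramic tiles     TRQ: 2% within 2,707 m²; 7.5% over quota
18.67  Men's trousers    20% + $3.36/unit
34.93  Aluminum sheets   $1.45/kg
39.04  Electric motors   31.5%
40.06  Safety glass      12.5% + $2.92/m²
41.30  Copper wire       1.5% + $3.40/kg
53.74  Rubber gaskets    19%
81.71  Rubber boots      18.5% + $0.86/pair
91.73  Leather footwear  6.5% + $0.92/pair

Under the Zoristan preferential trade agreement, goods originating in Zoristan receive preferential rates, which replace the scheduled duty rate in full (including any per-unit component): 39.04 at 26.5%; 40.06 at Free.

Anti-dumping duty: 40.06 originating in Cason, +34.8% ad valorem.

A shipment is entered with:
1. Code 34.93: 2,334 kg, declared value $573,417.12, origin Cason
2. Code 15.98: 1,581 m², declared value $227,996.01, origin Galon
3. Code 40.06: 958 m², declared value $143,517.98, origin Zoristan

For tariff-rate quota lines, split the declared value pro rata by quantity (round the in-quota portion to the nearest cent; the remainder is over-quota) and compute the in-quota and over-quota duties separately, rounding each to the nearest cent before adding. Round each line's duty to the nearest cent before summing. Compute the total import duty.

Line 1 (34.93, Cason, 2,334 kg, $573,417.12):
Base rate for 34.93 is $1.45/kg.
Duty = 2,334 × $1.45 = $3,384.30.
Line 2 (15.98, Galon, 1,581 m², $227,996.01):
Code 15.98 is under a tariff-rate quota (threshold 2,707 m²). Quantity 1,581 m² is within the quota, so the in-quota rate 2% applies to the full value.
Duty = $227,996.01 × 2% = $4,559.92.
Line 3 (40.06, Zoristan, 958 m², $143,517.98):
Base rate for 40.06 is 12.5% + $2.92/m².
Origin Zoristan qualifies under the Velmark–Zoristan agreement and 40.06 is covered: preferential rate Free applies instead.
The additional-duty order on 40.06 targets Cason, not Zoristan; it does not apply.
Duty = $143,517.98 × 0% = $0.00.
Total = $3,384.30 + $4,559.92 + $0.00 = $7,944.22.

$7,944.22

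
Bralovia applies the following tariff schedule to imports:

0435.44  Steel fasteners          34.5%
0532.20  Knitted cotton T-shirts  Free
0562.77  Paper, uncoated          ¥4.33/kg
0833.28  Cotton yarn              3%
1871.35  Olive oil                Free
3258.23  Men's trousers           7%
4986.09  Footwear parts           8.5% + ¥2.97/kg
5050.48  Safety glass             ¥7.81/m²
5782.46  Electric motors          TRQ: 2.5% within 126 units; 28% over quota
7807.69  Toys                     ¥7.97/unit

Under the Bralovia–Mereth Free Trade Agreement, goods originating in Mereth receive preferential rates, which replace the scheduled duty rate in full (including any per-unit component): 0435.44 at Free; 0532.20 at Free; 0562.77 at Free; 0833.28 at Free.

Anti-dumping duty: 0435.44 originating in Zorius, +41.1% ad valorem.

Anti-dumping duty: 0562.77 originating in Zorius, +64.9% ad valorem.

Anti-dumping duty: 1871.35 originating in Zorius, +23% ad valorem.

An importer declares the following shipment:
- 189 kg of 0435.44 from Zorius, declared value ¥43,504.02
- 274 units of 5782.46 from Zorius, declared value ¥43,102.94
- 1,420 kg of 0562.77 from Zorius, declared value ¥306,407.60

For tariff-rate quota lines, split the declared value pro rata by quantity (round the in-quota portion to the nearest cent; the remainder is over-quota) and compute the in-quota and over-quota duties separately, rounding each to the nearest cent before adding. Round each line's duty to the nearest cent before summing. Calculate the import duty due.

¥244,910.63

Line 1 (0435.44, Zorius, 189 kg, ¥43,504.02):
Base rate for 0435.44 is 34.5%.
0435.44 has an FTA preferential rate, but origin Zorius is not Mereth; base rate stands.
Additional duty on 0435.44 from Zorius: +41.1%. Applied ad valorem rate: 34.5% + 41.1% = 75.6%.
Duty = ¥43,504.02 × 75.6% = ¥32,889.04.
Line 2 (5782.46, Zorius, 274 units, ¥43,102.94):
Code 5782.46 is under a tariff-rate quota (threshold 126 units). In-quota: 126 units at 2.5%; over-quota: 148 units at 28%.
Pro-rata value split: in-quota = ¥43,102.94 × 126/274 = ¥19,821.06; over-quota = ¥43,102.94 − ¥19,821.06 = ¥23,281.88.
In-quota duty = ¥19,821.06 × 2.5% = ¥495.53. Over-quota duty = ¥23,281.88 × 28% = ¥6,518.93.
Line duty = ¥495.53 + ¥6,518.93 = ¥7,014.46.
Line 3 (0562.77, Zorius, 1,420 kg, ¥306,407.60):
Base rate for 0562.77 is ¥4.33/kg.
0562.77 has an FTA preferential rate, but origin Zorius is not Mereth; base rate stands.
Additional duty on 0562.77 from Zorius: +64.9% ad valorem. Applied ad valorem rate = 64.9%.
Duty = ¥306,407.60 × 64.9% + 1,420 × ¥4.33 = ¥205,007.13.
Total = ¥32,889.04 + ¥7,014.46 + ¥205,007.13 = ¥244,910.63.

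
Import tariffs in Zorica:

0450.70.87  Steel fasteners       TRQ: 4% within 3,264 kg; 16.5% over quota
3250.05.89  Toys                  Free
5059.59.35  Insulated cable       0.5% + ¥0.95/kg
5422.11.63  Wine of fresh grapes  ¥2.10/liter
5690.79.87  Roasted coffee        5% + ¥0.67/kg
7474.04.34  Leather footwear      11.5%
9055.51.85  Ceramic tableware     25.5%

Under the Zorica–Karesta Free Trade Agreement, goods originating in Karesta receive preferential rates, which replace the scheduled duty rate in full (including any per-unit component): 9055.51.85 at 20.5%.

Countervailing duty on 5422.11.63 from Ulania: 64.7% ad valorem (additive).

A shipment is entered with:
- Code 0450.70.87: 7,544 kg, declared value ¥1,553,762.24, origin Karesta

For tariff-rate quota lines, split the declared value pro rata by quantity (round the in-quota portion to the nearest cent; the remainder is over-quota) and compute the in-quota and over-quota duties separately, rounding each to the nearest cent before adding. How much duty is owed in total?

Line 1 (0450.70.87, Karesta, 7,544 kg, ¥1,553,762.24):
Code 0450.70.87 is under a tariff-rate quota (threshold 3,264 kg). In-quota: 3,264 kg at 4%; over-quota: 4,280 kg at 16.5%.
Pro-rata value split: in-quota = ¥1,553,762.24 × 3,264/7,544 = ¥672,253.44; over-quota = ¥1,553,762.24 − ¥672,253.44 = ¥881,508.80.
In-quota duty = ¥672,253.44 × 4% = ¥26,890.14. Over-quota duty = ¥881,508.80 × 16.5% = ¥145,448.95.
Line duty = ¥26,890.14 + ¥145,448.95 = ¥172,339.09.

¥172,339.09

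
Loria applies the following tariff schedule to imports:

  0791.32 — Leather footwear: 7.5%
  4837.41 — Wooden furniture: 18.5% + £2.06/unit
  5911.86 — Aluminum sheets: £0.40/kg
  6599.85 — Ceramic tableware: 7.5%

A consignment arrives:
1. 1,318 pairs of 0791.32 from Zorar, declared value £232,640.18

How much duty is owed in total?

Line 1 (0791.32, Zorar, 1,318 pairs, £232,640.18):
Base rate for 0791.32 is 7.5%.
Duty = £232,640.18 × 7.5% = £17,448.01.

£17,448.01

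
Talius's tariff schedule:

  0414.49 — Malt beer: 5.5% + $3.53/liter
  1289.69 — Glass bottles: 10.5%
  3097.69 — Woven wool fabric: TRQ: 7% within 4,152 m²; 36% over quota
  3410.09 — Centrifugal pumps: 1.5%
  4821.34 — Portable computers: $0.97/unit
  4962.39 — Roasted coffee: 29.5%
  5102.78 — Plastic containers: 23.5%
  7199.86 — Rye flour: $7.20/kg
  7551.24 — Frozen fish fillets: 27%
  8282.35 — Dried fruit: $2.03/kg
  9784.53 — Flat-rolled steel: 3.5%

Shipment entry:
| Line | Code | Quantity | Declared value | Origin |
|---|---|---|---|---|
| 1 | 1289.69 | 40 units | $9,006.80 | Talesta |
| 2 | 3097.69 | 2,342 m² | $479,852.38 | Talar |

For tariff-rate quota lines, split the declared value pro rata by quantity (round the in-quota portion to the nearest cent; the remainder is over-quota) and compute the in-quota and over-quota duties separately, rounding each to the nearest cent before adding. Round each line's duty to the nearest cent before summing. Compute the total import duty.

Line 1 (1289.69, Talesta, 40 units, $9,006.80):
Base rate for 1289.69 is 10.5%.
Duty = $9,006.80 × 10.5% = $945.71.
Line 2 (3097.69, Talar, 2,342 m², $479,852.38):
Code 3097.69 is under a tariff-rate quota (threshold 4,152 m²). Quantity 2,342 m² is within the quota, so the in-quota rate 7% applies to the full value.
Duty = $479,852.38 × 7% = $33,589.67.
Total = $945.71 + $33,589.67 = $34,535.38.

$34,535.38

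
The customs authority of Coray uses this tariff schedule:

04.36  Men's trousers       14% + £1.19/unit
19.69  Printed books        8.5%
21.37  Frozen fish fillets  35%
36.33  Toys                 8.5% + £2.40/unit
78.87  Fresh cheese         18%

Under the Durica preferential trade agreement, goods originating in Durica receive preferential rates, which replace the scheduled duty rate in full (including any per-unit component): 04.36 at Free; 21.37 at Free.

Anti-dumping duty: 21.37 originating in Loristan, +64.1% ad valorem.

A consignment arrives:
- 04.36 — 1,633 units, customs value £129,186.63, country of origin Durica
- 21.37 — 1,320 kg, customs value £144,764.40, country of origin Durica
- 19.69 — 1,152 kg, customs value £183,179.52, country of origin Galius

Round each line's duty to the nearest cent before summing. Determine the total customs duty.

£15,570.26

Line 1 (04.36, Durica, 1,633 units, £129,186.63):
Base rate for 04.36 is 14% + £1.19/unit.
Origin Durica qualifies under the Coray–Durica agreement and 04.36 is covered: preferential rate Free applies instead.
Duty = £129,186.63 × 0% = £0.00.
Line 2 (21.37, Durica, 1,320 kg, £144,764.40):
Base rate for 21.37 is 35%.
Origin Durica qualifies under the Coray–Durica agreement and 21.37 is covered: preferential rate Free applies instead.
The additional-duty order on 21.37 targets Loristan, not Durica; it does not apply.
Duty = £144,764.40 × 0% = £0.00.
Line 3 (19.69, Galius, 1,152 kg, £183,179.52):
Base rate for 19.69 is 8.5%.
Duty = £183,179.52 × 8.5% = £15,570.26.
Total = £0.00 + £0.00 + £15,570.26 = £15,570.26.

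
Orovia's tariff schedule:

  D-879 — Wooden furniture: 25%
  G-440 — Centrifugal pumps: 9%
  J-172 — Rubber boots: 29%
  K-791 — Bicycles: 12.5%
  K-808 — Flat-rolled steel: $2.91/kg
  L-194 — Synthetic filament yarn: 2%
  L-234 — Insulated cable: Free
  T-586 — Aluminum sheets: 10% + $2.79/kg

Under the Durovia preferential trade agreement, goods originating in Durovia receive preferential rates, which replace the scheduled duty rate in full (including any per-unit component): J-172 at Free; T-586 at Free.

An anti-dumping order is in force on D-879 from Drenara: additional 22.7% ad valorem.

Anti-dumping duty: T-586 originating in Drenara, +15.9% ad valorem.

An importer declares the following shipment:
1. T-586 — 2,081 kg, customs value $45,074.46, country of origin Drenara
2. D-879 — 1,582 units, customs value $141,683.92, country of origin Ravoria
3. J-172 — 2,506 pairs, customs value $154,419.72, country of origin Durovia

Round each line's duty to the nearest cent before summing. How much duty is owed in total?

$52,901.26

Line 1 (T-586, Drenara, 2,081 kg, $45,074.46):
Base rate for T-586 is 10% + $2.79/kg.
T-586 has an FTA preferential rate, but origin Drenara is not Durovia; base rate stands.
Additional duty on T-586 from Drenara: +15.9%. Applied ad valorem rate: 10% + 15.9% = 25.9%.
Duty = $45,074.46 × 25.9% + 2,081 × $2.79 = $17,480.28.
Line 2 (D-879, Ravoria, 1,582 units, $141,683.92):
Base rate for D-879 is 25%.
The additional-duty order on D-879 targets Drenara, not Ravoria; it does not apply.
Duty = $141,683.92 × 25% = $35,420.98.
Line 3 (J-172, Durovia, 2,506 pairs, $154,419.72):
Base rate for J-172 is 29%.
Origin Durovia qualifies under the Orovia–Durovia agreement and J-172 is covered: preferential rate Free applies instead.
Duty = $154,419.72 × 0% = $0.00.
Total = $17,480.28 + $35,420.98 + $0.00 = $52,901.26.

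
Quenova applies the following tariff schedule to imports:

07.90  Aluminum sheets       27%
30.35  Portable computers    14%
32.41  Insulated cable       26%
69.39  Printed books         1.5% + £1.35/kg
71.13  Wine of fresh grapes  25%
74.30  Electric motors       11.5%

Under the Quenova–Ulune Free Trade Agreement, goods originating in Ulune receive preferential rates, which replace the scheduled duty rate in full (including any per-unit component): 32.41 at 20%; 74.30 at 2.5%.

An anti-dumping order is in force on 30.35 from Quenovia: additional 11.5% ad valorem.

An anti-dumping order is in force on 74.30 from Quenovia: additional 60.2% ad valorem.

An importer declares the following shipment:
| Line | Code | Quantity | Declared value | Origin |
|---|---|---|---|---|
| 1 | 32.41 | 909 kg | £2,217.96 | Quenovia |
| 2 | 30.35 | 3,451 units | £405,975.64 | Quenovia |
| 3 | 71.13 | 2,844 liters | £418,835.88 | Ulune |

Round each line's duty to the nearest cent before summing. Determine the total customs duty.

Line 1 (32.41, Quenovia, 909 kg, £2,217.96):
Base rate for 32.41 is 26%.
32.41 has an FTA preferential rate, but origin Quenovia is not Ulune; base rate stands.
Duty = £2,217.96 × 26% = £576.67.
Line 2 (30.35, Quenovia, 3,451 units, £405,975.64):
Base rate for 30.35 is 14%.
Additional duty on 30.35 from Quenovia: +11.5%. Applied ad valorem rate: 14% + 11.5% = 25.5%.
Duty = £405,975.64 × 25.5% = £103,523.79.
Line 3 (71.13, Ulune, 2,844 liters, £418,835.88):
Base rate for 71.13 is 25%.
Origin Ulune is the FTA partner but 71.13 is not on the preference list; base rate stands.
Duty = £418,835.88 × 25% = £104,708.97.
Total = £576.67 + £103,523.79 + £104,708.97 = £208,809.43.

£208,809.43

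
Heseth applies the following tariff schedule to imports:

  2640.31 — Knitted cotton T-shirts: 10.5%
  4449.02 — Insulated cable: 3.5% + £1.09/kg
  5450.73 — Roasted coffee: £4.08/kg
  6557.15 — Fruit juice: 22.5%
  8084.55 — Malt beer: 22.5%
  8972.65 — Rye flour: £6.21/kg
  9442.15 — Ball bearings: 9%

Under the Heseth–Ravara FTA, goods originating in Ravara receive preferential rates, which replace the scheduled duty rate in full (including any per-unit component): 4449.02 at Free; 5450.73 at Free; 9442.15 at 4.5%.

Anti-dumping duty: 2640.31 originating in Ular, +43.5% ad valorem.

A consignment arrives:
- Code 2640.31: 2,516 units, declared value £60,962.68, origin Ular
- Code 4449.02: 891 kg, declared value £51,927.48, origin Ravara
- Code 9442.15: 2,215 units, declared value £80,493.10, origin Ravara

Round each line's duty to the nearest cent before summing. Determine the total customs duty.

Line 1 (2640.31, Ular, 2,516 units, £60,962.68):
Base rate for 2640.31 is 10.5%.
Additional duty on 2640.31 from Ular: +43.5%. Applied ad valorem rate: 10.5% + 43.5% = 54%.
Duty = £60,962.68 × 54% = £32,919.85.
Line 2 (4449.02, Ravara, 891 kg, £51,927.48):
Base rate for 4449.02 is 3.5% + £1.09/kg.
Origin Ravara qualifies under the Heseth–Ravara agreement and 4449.02 is covered: preferential rate Free applies instead.
Duty = £51,927.48 × 0% = £0.00.
Line 3 (9442.15, Ravara, 2,215 units, £80,493.10):
Base rate for 9442.15 is 9%.
Origin Ravara qualifies under the Heseth–Ravara agreement and 9442.15 is covered: preferential rate 4.5% applies instead.
Duty = £80,493.10 × 4.5% = £3,622.19.
Total = £32,919.85 + £0.00 + £3,622.19 = £36,542.04.

£36,542.04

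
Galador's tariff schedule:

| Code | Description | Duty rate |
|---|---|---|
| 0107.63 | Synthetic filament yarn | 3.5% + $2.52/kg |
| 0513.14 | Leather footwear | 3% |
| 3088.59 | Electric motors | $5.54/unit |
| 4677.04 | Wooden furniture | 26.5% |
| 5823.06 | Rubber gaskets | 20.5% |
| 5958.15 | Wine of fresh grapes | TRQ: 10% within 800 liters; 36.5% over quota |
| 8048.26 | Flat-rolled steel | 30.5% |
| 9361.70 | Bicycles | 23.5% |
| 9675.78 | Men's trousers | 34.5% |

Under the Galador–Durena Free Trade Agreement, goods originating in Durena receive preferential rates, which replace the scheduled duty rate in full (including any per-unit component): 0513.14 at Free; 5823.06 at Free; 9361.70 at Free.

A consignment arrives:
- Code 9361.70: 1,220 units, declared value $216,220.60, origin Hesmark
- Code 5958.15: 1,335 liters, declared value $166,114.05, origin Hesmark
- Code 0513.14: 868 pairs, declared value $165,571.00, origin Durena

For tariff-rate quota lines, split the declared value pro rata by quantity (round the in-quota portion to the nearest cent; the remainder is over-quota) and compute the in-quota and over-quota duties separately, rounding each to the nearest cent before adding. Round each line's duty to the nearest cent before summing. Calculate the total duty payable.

Line 1 (9361.70, Hesmark, 1,220 units, $216,220.60):
Base rate for 9361.70 is 23.5%.
9361.70 has an FTA preferential rate, but origin Hesmark is not Durena; base rate stands.
Duty = $216,220.60 × 23.5% = $50,811.84.
Line 2 (5958.15, Hesmark, 1,335 liters, $166,114.05):
Code 5958.15 is under a tariff-rate quota (threshold 800 liters). In-quota: 800 liters at 10%; over-quota: 535 liters at 36.5%.
Pro-rata value split: in-quota = $166,114.05 × 800/1,335 = $99,544.00; over-quota = $166,114.05 − $99,544.00 = $66,570.05.
In-quota duty = $99,544.00 × 10% = $9,954.40. Over-quota duty = $66,570.05 × 36.5% = $24,298.07.
Line duty = $9,954.40 + $24,298.07 = $34,252.47.
Line 3 (0513.14, Durena, 868 pairs, $165,571.00):
Base rate for 0513.14 is 3%.
Origin Durena qualifies under the Galador–Durena agreement and 0513.14 is covered: preferential rate Free applies instead.
Duty = $165,571.00 × 0% = $0.00.
Total = $50,811.84 + $34,252.47 + $0.00 = $85,064.31.

$85,064.31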